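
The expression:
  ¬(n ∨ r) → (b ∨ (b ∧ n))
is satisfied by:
  {r: True, n: True, b: True}
  {r: True, n: True, b: False}
  {r: True, b: True, n: False}
  {r: True, b: False, n: False}
  {n: True, b: True, r: False}
  {n: True, b: False, r: False}
  {b: True, n: False, r: False}


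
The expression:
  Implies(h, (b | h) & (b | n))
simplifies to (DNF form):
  b | n | ~h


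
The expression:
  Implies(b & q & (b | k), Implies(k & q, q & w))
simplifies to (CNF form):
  w | ~b | ~k | ~q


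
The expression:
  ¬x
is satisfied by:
  {x: False}


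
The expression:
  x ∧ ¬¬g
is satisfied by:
  {x: True, g: True}


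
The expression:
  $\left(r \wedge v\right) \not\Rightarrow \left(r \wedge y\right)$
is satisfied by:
  {r: True, v: True, y: False}


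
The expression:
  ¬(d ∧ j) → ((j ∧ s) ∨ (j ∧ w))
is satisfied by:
  {j: True, s: True, d: True, w: True}
  {j: True, s: True, d: True, w: False}
  {j: True, s: True, w: True, d: False}
  {j: True, s: True, w: False, d: False}
  {j: True, d: True, w: True, s: False}
  {j: True, d: True, w: False, s: False}
  {j: True, d: False, w: True, s: False}


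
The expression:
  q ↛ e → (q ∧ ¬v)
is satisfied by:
  {e: True, v: False, q: False}
  {e: False, v: False, q: False}
  {q: True, e: True, v: False}
  {q: True, e: False, v: False}
  {v: True, e: True, q: False}
  {v: True, e: False, q: False}
  {v: True, q: True, e: True}


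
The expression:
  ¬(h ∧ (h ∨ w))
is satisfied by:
  {h: False}


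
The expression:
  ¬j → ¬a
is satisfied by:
  {j: True, a: False}
  {a: False, j: False}
  {a: True, j: True}


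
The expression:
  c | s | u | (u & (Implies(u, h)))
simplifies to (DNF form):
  c | s | u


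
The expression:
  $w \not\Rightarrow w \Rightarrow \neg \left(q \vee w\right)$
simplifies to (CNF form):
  $\text{True}$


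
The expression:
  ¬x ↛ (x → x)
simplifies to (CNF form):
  False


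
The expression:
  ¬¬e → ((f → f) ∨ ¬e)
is always true.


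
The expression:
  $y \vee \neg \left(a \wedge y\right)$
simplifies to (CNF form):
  $\text{True}$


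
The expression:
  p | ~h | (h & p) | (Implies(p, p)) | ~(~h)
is always true.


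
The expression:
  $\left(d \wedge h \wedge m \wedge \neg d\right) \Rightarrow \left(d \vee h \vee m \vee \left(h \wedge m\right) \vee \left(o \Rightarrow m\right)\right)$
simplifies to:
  $\text{True}$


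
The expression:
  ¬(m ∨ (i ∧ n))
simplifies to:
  ¬m ∧ (¬i ∨ ¬n)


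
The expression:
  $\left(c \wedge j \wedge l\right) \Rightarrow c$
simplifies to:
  $\text{True}$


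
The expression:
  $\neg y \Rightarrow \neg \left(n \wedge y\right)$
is always true.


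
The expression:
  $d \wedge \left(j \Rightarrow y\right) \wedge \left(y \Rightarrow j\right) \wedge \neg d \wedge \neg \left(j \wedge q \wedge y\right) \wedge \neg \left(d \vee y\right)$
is never true.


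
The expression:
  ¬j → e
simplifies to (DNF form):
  e ∨ j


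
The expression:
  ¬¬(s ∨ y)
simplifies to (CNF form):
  s ∨ y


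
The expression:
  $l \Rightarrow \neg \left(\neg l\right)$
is always true.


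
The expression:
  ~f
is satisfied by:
  {f: False}


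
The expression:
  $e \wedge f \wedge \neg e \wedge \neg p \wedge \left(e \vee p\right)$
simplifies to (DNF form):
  $\text{False}$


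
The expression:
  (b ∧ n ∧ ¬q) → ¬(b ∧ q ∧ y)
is always true.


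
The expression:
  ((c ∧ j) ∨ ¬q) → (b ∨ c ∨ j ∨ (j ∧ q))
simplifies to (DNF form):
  b ∨ c ∨ j ∨ q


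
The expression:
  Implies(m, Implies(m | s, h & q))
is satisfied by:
  {h: True, q: True, m: False}
  {h: True, q: False, m: False}
  {q: True, h: False, m: False}
  {h: False, q: False, m: False}
  {h: True, m: True, q: True}


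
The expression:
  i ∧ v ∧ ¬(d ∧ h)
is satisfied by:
  {i: True, v: True, h: False, d: False}
  {i: True, d: True, v: True, h: False}
  {i: True, h: True, v: True, d: False}


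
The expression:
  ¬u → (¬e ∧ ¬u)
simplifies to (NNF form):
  u ∨ ¬e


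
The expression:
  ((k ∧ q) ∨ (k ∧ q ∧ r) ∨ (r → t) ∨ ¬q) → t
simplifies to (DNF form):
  t ∨ (q ∧ r ∧ ¬k)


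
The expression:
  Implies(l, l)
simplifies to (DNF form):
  True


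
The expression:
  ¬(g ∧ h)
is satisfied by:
  {h: False, g: False}
  {g: True, h: False}
  {h: True, g: False}


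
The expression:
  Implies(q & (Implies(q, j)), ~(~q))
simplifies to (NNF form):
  True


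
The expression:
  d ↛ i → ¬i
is always true.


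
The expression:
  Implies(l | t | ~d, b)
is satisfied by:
  {b: True, d: True, t: False, l: False}
  {b: True, t: False, l: False, d: False}
  {b: True, d: True, l: True, t: False}
  {b: True, l: True, t: False, d: False}
  {b: True, d: True, t: True, l: False}
  {b: True, t: True, l: False, d: False}
  {b: True, d: True, l: True, t: True}
  {b: True, l: True, t: True, d: False}
  {d: True, t: False, l: False, b: False}


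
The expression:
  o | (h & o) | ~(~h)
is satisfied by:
  {o: True, h: True}
  {o: True, h: False}
  {h: True, o: False}


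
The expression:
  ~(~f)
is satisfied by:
  {f: True}


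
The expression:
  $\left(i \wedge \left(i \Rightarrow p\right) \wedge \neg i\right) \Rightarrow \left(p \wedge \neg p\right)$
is always true.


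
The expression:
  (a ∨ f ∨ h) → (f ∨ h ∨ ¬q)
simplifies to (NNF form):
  f ∨ h ∨ ¬a ∨ ¬q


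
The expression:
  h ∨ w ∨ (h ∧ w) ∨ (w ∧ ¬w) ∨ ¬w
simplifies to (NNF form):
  True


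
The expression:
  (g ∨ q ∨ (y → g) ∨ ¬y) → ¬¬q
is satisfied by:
  {q: True, y: True, g: False}
  {q: True, y: False, g: False}
  {q: True, g: True, y: True}
  {q: True, g: True, y: False}
  {y: True, g: False, q: False}


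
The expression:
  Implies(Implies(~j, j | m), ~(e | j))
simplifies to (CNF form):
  ~j & (~e | ~m)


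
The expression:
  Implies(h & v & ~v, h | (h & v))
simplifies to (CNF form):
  True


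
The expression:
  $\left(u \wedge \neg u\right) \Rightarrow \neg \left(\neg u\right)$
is always true.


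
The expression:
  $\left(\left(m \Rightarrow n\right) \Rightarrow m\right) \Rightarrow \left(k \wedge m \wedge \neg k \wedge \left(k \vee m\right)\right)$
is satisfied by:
  {m: False}


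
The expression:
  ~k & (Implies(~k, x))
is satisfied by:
  {x: True, k: False}


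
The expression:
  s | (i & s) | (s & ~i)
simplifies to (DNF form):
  s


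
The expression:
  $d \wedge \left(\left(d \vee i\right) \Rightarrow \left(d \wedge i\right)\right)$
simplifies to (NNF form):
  $d \wedge i$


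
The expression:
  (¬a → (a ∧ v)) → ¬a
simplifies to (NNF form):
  ¬a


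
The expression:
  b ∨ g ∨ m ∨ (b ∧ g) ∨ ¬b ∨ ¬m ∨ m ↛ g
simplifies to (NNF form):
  True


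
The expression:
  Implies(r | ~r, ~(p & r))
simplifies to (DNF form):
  ~p | ~r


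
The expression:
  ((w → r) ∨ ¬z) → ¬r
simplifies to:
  ¬r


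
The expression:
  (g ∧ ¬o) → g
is always true.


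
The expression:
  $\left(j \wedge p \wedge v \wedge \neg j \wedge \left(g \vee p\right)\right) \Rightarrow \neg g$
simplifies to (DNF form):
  $\text{True}$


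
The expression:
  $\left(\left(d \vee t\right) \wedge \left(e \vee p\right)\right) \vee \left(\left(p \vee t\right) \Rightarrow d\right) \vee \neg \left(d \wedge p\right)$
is always true.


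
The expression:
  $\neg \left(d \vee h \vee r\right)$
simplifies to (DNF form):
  $\neg d \wedge \neg h \wedge \neg r$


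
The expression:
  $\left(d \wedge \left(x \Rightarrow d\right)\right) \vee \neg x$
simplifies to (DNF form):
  $d \vee \neg x$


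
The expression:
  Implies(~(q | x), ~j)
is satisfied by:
  {x: True, q: True, j: False}
  {x: True, q: False, j: False}
  {q: True, x: False, j: False}
  {x: False, q: False, j: False}
  {j: True, x: True, q: True}
  {j: True, x: True, q: False}
  {j: True, q: True, x: False}


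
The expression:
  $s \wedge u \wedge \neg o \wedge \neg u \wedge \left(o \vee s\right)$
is never true.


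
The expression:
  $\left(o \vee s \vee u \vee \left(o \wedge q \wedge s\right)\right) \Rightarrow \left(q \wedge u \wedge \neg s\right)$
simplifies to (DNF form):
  $\left(q \wedge u \wedge \neg s\right) \vee \left(q \wedge \neg o \wedge \neg s\right) \vee \left(u \wedge \neg s \wedge \neg u\right) \vee \left(\neg o \wedge \neg s \wedge \neg u\right)$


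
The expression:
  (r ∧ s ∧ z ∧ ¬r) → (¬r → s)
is always true.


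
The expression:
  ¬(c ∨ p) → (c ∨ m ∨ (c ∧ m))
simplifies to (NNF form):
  c ∨ m ∨ p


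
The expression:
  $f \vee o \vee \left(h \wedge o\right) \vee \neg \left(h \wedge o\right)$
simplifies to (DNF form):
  $\text{True}$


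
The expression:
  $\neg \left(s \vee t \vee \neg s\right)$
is never true.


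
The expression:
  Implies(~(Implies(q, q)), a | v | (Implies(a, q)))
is always true.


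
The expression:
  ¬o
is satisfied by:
  {o: False}


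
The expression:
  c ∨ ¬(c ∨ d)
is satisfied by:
  {c: True, d: False}
  {d: False, c: False}
  {d: True, c: True}


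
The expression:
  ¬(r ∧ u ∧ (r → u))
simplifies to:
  ¬r ∨ ¬u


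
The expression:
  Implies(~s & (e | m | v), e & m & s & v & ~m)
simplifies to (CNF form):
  (s | ~e) & (s | ~m) & (s | ~v)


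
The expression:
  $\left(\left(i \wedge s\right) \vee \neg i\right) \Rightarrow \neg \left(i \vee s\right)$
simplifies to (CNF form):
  $\neg s$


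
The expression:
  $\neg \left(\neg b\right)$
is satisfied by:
  {b: True}


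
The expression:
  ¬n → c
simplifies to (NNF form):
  c ∨ n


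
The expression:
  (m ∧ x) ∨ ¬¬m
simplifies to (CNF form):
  m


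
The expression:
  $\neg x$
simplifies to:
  $\neg x$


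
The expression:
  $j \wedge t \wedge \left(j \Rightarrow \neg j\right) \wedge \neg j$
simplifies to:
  $\text{False}$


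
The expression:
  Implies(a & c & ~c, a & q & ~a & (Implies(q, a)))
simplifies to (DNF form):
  True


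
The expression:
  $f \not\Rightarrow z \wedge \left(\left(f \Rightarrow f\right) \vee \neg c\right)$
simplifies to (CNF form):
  $f \wedge \neg z$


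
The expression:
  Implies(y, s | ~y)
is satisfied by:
  {s: True, y: False}
  {y: False, s: False}
  {y: True, s: True}


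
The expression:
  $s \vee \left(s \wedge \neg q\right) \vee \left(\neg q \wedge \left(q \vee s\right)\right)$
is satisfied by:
  {s: True}


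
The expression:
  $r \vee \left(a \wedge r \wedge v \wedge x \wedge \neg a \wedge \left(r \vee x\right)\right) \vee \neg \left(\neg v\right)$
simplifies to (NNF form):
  $r \vee v$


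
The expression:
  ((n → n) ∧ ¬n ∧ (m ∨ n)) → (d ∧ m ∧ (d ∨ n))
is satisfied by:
  {n: True, d: True, m: False}
  {n: True, m: False, d: False}
  {d: True, m: False, n: False}
  {d: False, m: False, n: False}
  {n: True, d: True, m: True}
  {n: True, m: True, d: False}
  {d: True, m: True, n: False}


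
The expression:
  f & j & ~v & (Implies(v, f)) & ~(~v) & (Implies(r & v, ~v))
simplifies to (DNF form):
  False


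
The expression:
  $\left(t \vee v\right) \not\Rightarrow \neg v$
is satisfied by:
  {v: True}


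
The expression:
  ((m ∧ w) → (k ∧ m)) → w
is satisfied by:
  {w: True}


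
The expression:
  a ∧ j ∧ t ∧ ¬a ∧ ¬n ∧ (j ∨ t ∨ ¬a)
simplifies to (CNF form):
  False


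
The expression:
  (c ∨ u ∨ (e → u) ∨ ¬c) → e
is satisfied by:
  {e: True}


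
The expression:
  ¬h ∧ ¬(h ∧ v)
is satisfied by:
  {h: False}


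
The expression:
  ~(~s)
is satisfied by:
  {s: True}


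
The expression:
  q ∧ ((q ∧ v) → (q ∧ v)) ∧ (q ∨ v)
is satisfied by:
  {q: True}


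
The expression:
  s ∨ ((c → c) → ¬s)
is always true.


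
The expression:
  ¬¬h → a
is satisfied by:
  {a: True, h: False}
  {h: False, a: False}
  {h: True, a: True}


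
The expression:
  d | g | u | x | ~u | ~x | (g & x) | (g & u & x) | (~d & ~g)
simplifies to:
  True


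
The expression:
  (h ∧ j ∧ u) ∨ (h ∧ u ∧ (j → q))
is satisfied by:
  {h: True, u: True}


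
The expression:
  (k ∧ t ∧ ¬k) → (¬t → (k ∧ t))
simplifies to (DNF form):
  True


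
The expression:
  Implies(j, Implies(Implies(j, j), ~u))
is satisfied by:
  {u: False, j: False}
  {j: True, u: False}
  {u: True, j: False}


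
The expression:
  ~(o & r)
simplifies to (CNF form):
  ~o | ~r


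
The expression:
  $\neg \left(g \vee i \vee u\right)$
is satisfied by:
  {g: False, u: False, i: False}


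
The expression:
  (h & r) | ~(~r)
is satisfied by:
  {r: True}


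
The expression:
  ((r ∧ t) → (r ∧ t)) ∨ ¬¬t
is always true.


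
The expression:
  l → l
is always true.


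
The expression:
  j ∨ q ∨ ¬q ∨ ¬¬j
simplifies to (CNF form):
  True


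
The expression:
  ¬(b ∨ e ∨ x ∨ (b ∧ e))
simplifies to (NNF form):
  ¬b ∧ ¬e ∧ ¬x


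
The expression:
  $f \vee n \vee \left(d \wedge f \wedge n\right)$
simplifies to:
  $f \vee n$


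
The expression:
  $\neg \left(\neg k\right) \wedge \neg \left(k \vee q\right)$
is never true.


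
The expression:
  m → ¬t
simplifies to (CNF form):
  ¬m ∨ ¬t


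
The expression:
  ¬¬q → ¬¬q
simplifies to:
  True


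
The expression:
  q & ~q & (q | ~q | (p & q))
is never true.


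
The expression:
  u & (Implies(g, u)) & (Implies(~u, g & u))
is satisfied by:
  {u: True}


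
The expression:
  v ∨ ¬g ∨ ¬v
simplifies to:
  True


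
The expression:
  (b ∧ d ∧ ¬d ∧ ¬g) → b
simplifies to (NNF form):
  True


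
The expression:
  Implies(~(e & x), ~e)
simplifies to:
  x | ~e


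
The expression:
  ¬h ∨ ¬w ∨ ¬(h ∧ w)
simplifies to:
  ¬h ∨ ¬w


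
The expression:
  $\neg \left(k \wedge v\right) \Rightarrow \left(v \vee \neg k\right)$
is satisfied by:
  {v: True, k: False}
  {k: False, v: False}
  {k: True, v: True}


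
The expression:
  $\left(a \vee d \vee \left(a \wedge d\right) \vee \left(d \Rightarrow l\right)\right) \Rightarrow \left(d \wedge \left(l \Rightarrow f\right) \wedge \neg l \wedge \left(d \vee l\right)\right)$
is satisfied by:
  {d: True, l: False}


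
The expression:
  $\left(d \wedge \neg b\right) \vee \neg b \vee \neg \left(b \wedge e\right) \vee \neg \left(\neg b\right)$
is always true.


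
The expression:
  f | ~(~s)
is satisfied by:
  {s: True, f: True}
  {s: True, f: False}
  {f: True, s: False}


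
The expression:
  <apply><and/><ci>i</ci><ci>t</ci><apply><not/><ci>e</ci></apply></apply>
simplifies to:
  <apply><and/><ci>i</ci><ci>t</ci><apply><not/><ci>e</ci></apply></apply>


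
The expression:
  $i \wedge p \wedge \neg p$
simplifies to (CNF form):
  $\text{False}$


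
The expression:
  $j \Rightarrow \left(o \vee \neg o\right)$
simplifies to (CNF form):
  $\text{True}$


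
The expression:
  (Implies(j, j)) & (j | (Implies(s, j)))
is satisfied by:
  {j: True, s: False}
  {s: False, j: False}
  {s: True, j: True}


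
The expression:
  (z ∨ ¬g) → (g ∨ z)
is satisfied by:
  {z: True, g: True}
  {z: True, g: False}
  {g: True, z: False}


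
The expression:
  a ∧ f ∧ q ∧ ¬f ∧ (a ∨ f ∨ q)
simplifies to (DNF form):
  False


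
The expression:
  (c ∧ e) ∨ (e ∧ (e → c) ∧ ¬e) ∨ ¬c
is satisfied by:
  {e: True, c: False}
  {c: False, e: False}
  {c: True, e: True}


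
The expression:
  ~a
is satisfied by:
  {a: False}


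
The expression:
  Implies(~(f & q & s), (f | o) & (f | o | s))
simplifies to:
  f | o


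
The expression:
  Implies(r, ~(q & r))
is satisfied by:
  {q: False, r: False}
  {r: True, q: False}
  {q: True, r: False}


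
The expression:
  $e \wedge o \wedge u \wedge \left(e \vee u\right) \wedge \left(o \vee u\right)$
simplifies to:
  $e \wedge o \wedge u$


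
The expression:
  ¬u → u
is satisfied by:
  {u: True}


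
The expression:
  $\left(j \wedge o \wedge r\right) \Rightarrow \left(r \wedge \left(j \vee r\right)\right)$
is always true.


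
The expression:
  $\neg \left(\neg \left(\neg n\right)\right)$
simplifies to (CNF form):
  $\neg n$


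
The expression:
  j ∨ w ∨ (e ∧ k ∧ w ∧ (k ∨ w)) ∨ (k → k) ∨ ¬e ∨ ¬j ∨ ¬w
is always true.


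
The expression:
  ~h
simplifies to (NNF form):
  ~h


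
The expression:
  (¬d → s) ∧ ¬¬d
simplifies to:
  d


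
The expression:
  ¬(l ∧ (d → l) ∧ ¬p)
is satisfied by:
  {p: True, l: False}
  {l: False, p: False}
  {l: True, p: True}


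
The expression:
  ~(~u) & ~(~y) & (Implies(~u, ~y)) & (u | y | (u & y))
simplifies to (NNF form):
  u & y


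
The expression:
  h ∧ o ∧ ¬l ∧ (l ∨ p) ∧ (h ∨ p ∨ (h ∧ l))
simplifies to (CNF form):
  h ∧ o ∧ p ∧ ¬l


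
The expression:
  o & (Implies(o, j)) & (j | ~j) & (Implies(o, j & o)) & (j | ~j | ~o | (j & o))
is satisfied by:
  {j: True, o: True}


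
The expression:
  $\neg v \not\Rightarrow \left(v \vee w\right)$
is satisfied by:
  {v: False, w: False}


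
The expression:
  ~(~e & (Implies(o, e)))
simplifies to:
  e | o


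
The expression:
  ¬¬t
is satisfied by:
  {t: True}


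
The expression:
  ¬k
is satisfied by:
  {k: False}


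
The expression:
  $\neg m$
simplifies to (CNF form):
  $\neg m$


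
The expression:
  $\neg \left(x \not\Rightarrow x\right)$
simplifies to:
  $\text{True}$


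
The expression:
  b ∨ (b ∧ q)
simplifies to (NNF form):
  b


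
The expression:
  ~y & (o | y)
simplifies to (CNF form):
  o & ~y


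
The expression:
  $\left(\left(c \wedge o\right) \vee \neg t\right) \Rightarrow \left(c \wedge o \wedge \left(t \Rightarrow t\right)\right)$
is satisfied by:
  {t: True, c: True, o: True}
  {t: True, c: True, o: False}
  {t: True, o: True, c: False}
  {t: True, o: False, c: False}
  {c: True, o: True, t: False}


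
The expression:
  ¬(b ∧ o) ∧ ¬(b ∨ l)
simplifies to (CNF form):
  ¬b ∧ ¬l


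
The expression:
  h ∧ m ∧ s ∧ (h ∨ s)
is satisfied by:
  {h: True, m: True, s: True}


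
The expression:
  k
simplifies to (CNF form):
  k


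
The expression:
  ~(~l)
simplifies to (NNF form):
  l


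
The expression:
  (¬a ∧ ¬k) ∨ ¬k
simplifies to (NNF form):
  ¬k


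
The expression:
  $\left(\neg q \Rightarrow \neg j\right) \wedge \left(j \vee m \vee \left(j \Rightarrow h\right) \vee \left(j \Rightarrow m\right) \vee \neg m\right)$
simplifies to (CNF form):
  $q \vee \neg j$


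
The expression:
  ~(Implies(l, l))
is never true.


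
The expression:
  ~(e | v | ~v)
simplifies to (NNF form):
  False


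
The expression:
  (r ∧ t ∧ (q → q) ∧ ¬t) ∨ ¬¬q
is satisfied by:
  {q: True}


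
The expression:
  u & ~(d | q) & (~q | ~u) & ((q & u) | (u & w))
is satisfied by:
  {u: True, w: True, q: False, d: False}


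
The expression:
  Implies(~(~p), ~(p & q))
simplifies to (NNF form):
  ~p | ~q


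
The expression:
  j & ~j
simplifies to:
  False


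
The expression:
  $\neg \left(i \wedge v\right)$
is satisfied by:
  {v: False, i: False}
  {i: True, v: False}
  {v: True, i: False}


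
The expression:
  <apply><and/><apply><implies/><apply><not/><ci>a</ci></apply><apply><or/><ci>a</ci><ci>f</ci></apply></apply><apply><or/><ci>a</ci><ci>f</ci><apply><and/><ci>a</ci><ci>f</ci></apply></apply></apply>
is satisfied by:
  {a: True, f: True}
  {a: True, f: False}
  {f: True, a: False}


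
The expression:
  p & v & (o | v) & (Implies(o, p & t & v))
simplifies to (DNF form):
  (p & t & v) | (p & v & ~o)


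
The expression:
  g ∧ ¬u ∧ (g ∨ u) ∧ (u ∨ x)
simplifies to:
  g ∧ x ∧ ¬u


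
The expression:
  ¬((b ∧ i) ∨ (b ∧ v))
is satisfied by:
  {v: False, b: False, i: False}
  {i: True, v: False, b: False}
  {v: True, i: False, b: False}
  {i: True, v: True, b: False}
  {b: True, i: False, v: False}


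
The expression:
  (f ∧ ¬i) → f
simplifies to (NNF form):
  True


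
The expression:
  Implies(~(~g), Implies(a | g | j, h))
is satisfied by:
  {h: True, g: False}
  {g: False, h: False}
  {g: True, h: True}


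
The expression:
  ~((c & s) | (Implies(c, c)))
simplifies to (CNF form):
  False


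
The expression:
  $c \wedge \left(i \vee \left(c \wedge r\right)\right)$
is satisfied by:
  {c: True, r: True, i: True}
  {c: True, r: True, i: False}
  {c: True, i: True, r: False}


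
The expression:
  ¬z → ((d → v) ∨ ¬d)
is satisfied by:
  {z: True, v: True, d: False}
  {z: True, v: False, d: False}
  {v: True, z: False, d: False}
  {z: False, v: False, d: False}
  {d: True, z: True, v: True}
  {d: True, z: True, v: False}
  {d: True, v: True, z: False}


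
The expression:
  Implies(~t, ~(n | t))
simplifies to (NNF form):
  t | ~n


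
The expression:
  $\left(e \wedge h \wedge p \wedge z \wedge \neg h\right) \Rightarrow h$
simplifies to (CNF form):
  $\text{True}$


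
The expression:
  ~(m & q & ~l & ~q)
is always true.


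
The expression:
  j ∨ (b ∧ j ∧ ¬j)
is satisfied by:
  {j: True}


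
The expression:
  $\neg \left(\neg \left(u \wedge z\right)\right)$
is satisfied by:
  {z: True, u: True}


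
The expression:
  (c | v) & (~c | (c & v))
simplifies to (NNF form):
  v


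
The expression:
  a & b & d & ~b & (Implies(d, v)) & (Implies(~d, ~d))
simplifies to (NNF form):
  False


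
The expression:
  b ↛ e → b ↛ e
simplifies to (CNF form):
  True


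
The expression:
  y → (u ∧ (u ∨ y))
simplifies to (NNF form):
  u ∨ ¬y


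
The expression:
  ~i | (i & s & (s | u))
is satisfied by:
  {s: True, i: False}
  {i: False, s: False}
  {i: True, s: True}


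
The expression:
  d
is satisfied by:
  {d: True}


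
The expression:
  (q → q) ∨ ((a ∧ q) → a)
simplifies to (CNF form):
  True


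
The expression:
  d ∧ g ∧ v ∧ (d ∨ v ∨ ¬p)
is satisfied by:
  {d: True, g: True, v: True}


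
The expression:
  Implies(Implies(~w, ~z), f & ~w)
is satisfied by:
  {z: True, f: True, w: False}
  {z: True, w: False, f: False}
  {f: True, w: False, z: False}


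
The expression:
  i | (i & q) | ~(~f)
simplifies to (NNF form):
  f | i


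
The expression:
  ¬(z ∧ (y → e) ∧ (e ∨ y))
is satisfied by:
  {e: False, z: False}
  {z: True, e: False}
  {e: True, z: False}


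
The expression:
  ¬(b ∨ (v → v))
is never true.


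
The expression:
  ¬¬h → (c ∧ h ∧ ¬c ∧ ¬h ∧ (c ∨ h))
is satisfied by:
  {h: False}


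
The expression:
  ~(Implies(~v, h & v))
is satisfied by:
  {v: False}


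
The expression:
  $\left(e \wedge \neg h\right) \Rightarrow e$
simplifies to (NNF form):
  $\text{True}$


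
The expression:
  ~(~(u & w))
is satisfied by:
  {u: True, w: True}


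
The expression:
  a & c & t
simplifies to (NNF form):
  a & c & t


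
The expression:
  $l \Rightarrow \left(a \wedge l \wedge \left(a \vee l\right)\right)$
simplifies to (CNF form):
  $a \vee \neg l$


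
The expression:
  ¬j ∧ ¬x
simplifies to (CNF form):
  ¬j ∧ ¬x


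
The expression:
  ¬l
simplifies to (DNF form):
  ¬l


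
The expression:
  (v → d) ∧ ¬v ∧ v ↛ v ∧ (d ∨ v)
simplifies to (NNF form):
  False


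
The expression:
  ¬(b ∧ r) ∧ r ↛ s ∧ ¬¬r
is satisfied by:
  {r: True, b: False, s: False}


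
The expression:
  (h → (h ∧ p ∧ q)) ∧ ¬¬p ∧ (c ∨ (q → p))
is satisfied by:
  {p: True, q: True, h: False}
  {p: True, h: False, q: False}
  {p: True, q: True, h: True}


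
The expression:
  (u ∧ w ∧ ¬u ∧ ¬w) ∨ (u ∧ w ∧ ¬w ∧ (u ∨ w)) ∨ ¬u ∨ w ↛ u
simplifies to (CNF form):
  ¬u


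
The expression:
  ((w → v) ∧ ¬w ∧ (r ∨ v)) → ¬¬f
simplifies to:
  f ∨ w ∨ (¬r ∧ ¬v)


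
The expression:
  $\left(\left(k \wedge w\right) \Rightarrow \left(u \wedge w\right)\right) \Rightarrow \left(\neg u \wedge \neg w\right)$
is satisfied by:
  {k: True, u: False, w: False}
  {u: False, w: False, k: False}
  {k: True, w: True, u: False}


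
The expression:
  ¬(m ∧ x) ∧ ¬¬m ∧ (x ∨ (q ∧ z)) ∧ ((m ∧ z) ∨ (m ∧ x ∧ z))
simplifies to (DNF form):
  m ∧ q ∧ z ∧ ¬x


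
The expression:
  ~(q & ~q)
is always true.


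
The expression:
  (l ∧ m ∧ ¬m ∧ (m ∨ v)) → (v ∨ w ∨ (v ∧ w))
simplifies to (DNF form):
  True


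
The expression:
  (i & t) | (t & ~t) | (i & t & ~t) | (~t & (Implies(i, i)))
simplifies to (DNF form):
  i | ~t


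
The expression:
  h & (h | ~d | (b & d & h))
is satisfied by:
  {h: True}


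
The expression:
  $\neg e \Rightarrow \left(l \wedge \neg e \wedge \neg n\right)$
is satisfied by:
  {e: True, l: True, n: False}
  {e: True, l: False, n: False}
  {n: True, e: True, l: True}
  {n: True, e: True, l: False}
  {l: True, n: False, e: False}


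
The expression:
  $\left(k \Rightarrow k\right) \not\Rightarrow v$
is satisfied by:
  {v: False}


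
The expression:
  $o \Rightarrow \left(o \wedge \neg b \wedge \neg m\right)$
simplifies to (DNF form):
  $\left(\neg b \wedge \neg m\right) \vee \neg o$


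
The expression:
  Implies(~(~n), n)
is always true.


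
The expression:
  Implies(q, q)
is always true.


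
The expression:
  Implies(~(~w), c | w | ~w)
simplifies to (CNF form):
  True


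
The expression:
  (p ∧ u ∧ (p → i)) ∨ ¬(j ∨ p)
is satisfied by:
  {i: True, u: True, j: False, p: False}
  {i: True, j: False, u: False, p: False}
  {u: True, i: False, j: False, p: False}
  {i: False, j: False, u: False, p: False}
  {i: True, p: True, u: True, j: False}
  {i: True, p: True, u: True, j: True}


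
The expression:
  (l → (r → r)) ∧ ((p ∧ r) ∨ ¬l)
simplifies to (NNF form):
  (p ∧ r) ∨ ¬l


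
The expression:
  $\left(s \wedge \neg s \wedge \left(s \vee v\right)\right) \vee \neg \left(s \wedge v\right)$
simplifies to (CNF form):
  $\neg s \vee \neg v$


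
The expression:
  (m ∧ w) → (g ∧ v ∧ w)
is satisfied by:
  {g: True, v: True, w: False, m: False}
  {g: True, v: False, w: False, m: False}
  {v: True, g: False, w: False, m: False}
  {g: False, v: False, w: False, m: False}
  {g: True, m: True, v: True, w: False}
  {g: True, m: True, v: False, w: False}
  {m: True, v: True, g: False, w: False}
  {m: True, g: False, v: False, w: False}
  {g: True, w: True, v: True, m: False}
  {g: True, w: True, v: False, m: False}
  {w: True, v: True, g: False, m: False}
  {w: True, g: False, v: False, m: False}
  {g: True, m: True, w: True, v: True}


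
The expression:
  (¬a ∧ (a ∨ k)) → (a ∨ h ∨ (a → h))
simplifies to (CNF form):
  True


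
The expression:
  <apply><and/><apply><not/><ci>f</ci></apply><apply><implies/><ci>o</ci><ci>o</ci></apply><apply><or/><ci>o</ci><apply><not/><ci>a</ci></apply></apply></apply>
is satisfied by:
  {o: True, f: False, a: False}
  {o: False, f: False, a: False}
  {a: True, o: True, f: False}


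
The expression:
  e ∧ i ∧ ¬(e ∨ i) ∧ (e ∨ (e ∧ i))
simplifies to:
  False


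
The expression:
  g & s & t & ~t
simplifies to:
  False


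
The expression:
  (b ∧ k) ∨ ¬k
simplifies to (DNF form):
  b ∨ ¬k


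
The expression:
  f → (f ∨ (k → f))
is always true.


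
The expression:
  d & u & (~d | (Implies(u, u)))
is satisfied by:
  {u: True, d: True}


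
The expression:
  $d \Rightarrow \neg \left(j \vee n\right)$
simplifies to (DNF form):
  $\left(\neg j \wedge \neg n\right) \vee \neg d$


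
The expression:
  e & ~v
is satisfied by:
  {e: True, v: False}


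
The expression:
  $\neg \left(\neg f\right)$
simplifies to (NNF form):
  $f$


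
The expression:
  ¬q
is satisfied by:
  {q: False}


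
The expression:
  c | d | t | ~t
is always true.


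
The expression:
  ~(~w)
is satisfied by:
  {w: True}


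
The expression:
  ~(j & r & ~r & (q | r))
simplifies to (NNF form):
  True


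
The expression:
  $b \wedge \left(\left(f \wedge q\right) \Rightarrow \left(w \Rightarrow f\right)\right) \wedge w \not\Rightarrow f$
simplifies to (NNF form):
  $b \wedge w \wedge \neg f$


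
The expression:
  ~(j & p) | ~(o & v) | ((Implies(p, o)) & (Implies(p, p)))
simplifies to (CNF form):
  True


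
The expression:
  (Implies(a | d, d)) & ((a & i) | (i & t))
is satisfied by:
  {d: True, i: True, t: True, a: False}
  {i: True, t: True, d: False, a: False}
  {a: True, d: True, i: True, t: True}
  {a: True, d: True, i: True, t: False}


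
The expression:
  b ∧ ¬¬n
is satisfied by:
  {b: True, n: True}


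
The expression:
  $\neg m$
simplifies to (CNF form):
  $\neg m$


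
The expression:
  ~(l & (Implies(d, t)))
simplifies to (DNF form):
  ~l | (d & ~t)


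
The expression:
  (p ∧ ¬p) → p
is always true.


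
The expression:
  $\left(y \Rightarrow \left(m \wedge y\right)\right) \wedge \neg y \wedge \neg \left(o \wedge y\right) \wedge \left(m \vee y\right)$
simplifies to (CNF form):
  $m \wedge \neg y$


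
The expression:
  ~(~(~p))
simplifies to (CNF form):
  ~p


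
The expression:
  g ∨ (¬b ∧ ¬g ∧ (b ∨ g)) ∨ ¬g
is always true.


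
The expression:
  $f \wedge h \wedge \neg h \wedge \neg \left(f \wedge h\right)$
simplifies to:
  $\text{False}$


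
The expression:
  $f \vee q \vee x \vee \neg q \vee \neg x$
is always true.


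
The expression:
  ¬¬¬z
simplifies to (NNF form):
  ¬z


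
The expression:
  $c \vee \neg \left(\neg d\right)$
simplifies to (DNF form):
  $c \vee d$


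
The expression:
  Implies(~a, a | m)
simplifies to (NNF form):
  a | m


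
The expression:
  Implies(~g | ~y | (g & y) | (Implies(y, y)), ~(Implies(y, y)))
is never true.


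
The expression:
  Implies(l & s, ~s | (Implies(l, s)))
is always true.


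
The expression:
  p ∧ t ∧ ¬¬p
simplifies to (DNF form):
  p ∧ t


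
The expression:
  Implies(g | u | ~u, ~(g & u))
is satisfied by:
  {g: False, u: False}
  {u: True, g: False}
  {g: True, u: False}


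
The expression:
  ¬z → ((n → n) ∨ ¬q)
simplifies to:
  True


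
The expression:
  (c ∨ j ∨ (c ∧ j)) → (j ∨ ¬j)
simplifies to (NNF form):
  True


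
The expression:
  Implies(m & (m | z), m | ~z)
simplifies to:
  True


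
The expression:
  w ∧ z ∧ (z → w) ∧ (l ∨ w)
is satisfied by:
  {z: True, w: True}


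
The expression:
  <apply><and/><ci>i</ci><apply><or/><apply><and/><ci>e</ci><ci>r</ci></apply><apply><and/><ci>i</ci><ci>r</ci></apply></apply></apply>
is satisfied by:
  {r: True, i: True}


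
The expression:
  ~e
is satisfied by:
  {e: False}


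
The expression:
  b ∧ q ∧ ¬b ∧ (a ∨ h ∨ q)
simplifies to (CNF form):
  False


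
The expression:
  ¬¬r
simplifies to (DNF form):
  r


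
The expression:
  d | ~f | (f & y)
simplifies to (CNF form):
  d | y | ~f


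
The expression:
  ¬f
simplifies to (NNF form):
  ¬f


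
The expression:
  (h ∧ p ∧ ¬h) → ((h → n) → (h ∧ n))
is always true.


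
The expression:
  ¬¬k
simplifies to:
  k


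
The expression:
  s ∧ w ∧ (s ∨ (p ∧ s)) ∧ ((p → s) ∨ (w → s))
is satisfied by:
  {w: True, s: True}


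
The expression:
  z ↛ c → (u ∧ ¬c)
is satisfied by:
  {c: True, u: True, z: False}
  {c: True, u: False, z: False}
  {u: True, c: False, z: False}
  {c: False, u: False, z: False}
  {z: True, c: True, u: True}
  {z: True, c: True, u: False}
  {z: True, u: True, c: False}


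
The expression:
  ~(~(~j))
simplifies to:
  ~j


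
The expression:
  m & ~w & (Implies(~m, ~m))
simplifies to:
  m & ~w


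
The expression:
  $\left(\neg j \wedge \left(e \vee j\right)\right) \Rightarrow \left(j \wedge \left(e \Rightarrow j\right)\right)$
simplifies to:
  $j \vee \neg e$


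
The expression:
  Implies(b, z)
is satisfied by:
  {z: True, b: False}
  {b: False, z: False}
  {b: True, z: True}


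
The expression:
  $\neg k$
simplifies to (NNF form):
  $\neg k$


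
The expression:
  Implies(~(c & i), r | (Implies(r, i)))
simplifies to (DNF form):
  True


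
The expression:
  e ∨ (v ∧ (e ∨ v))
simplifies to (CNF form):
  e ∨ v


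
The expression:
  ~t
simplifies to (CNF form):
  ~t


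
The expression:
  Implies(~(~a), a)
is always true.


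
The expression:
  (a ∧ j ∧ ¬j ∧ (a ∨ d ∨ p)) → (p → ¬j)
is always true.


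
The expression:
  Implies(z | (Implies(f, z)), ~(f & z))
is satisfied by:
  {z: False, f: False}
  {f: True, z: False}
  {z: True, f: False}


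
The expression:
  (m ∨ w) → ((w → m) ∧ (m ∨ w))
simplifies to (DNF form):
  m ∨ ¬w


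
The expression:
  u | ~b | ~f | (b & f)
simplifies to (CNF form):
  True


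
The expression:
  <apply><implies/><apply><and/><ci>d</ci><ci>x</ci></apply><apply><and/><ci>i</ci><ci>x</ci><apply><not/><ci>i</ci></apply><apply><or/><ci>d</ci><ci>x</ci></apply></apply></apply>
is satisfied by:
  {d: False, x: False}
  {x: True, d: False}
  {d: True, x: False}


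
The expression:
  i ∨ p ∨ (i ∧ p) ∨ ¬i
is always true.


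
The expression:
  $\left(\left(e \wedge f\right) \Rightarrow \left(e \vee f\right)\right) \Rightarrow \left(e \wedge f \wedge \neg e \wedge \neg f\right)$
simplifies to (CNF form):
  $\text{False}$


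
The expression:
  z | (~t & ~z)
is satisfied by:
  {z: True, t: False}
  {t: False, z: False}
  {t: True, z: True}


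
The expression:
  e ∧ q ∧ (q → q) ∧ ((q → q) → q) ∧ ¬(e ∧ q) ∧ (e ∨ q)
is never true.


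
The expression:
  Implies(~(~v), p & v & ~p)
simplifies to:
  ~v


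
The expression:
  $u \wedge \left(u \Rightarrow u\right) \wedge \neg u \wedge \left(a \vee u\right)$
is never true.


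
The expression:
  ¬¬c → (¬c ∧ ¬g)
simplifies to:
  ¬c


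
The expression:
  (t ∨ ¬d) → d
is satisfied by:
  {d: True}


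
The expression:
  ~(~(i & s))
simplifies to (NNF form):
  i & s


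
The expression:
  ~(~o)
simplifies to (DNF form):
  o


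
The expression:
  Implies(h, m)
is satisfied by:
  {m: True, h: False}
  {h: False, m: False}
  {h: True, m: True}


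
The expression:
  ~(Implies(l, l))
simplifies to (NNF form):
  False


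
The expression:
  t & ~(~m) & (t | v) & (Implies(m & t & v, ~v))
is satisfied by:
  {t: True, m: True, v: False}


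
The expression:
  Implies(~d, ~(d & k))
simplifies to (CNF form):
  True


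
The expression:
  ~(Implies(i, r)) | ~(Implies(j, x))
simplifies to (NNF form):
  (i | j) & (i | ~x) & (j | ~r) & (~r | ~x)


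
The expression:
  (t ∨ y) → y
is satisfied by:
  {y: True, t: False}
  {t: False, y: False}
  {t: True, y: True}


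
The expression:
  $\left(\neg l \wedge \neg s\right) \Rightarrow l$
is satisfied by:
  {l: True, s: True}
  {l: True, s: False}
  {s: True, l: False}


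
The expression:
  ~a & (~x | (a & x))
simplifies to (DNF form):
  ~a & ~x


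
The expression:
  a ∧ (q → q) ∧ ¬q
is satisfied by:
  {a: True, q: False}


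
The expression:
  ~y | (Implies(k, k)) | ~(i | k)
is always true.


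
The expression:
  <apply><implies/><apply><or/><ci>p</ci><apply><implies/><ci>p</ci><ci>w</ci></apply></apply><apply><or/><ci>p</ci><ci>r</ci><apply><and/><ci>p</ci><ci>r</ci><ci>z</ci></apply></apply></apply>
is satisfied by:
  {r: True, p: True}
  {r: True, p: False}
  {p: True, r: False}


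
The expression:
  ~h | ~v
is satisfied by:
  {h: False, v: False}
  {v: True, h: False}
  {h: True, v: False}


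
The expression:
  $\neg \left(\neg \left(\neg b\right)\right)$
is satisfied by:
  {b: False}


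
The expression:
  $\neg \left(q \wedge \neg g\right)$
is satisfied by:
  {g: True, q: False}
  {q: False, g: False}
  {q: True, g: True}


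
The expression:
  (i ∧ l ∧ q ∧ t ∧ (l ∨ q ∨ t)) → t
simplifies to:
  True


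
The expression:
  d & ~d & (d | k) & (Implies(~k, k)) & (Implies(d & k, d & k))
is never true.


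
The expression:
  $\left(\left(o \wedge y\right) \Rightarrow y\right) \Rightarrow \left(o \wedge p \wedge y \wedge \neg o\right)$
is never true.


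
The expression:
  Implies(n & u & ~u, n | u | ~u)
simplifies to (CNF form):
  True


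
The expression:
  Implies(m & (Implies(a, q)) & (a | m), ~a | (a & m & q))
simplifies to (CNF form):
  True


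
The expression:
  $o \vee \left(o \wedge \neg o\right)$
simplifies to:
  $o$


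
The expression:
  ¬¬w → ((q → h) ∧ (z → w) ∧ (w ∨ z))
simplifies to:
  h ∨ ¬q ∨ ¬w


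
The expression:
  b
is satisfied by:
  {b: True}


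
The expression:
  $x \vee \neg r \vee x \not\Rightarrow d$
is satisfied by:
  {x: True, r: False}
  {r: False, x: False}
  {r: True, x: True}


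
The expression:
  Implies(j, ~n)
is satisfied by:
  {n: False, j: False}
  {j: True, n: False}
  {n: True, j: False}


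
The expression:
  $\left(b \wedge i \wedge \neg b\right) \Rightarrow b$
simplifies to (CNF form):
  $\text{True}$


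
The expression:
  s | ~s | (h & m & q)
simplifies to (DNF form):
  True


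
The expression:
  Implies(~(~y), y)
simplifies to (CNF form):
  True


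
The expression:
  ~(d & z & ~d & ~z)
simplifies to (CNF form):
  True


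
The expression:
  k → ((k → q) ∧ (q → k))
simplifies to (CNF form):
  q ∨ ¬k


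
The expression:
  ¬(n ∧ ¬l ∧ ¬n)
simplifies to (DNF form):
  True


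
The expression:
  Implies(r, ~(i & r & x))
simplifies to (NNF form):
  ~i | ~r | ~x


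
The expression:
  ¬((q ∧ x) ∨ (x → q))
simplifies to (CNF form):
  x ∧ ¬q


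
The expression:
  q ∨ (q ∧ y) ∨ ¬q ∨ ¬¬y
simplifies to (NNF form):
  True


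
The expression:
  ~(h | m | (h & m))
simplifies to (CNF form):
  ~h & ~m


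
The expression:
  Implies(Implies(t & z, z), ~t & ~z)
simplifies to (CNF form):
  ~t & ~z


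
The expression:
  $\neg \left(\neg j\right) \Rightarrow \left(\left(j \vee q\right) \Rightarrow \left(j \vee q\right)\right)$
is always true.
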